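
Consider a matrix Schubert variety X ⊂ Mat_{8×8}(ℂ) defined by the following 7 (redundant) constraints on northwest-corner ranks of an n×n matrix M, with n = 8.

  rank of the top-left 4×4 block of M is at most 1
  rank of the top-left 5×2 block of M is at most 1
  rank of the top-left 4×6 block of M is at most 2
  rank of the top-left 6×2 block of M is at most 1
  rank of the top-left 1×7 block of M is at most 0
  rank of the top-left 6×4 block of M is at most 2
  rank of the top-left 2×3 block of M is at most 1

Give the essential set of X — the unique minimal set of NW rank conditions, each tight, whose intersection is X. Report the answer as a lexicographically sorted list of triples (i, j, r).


Rank table r_w(8×8) implied by the 7 constraints:

  row 1: 0, 0, 0, 0, 0, 0, 0, 1
  row 2: 1, 1, 1, 1, 1, 1, 1, 2
  row 3: 1, 1, 1, 1, 2, 2, 2, 3
  row 4: 1, 1, 1, 1, 2, 2, 3, 4
  row 5: 1, 1, 2, 2, 3, 3, 4, 5
  row 6: 1, 1, 2, 2, 3, 4, 5, 6
  row 7: 1, 2, 3, 3, 4, 5, 6, 7
  row 8: 1, 2, 3, 4, 5, 6, 7, 8

reading off 1-entries of Δ²R: w = (8, 1, 5, 7, 3, 6, 2, 4).

5 SE-corners of the 17-cell Rothe diagram give Ess(w):

[(1, 7, 0), (4, 4, 1), (4, 6, 2), (6, 2, 1), (6, 4, 2)]


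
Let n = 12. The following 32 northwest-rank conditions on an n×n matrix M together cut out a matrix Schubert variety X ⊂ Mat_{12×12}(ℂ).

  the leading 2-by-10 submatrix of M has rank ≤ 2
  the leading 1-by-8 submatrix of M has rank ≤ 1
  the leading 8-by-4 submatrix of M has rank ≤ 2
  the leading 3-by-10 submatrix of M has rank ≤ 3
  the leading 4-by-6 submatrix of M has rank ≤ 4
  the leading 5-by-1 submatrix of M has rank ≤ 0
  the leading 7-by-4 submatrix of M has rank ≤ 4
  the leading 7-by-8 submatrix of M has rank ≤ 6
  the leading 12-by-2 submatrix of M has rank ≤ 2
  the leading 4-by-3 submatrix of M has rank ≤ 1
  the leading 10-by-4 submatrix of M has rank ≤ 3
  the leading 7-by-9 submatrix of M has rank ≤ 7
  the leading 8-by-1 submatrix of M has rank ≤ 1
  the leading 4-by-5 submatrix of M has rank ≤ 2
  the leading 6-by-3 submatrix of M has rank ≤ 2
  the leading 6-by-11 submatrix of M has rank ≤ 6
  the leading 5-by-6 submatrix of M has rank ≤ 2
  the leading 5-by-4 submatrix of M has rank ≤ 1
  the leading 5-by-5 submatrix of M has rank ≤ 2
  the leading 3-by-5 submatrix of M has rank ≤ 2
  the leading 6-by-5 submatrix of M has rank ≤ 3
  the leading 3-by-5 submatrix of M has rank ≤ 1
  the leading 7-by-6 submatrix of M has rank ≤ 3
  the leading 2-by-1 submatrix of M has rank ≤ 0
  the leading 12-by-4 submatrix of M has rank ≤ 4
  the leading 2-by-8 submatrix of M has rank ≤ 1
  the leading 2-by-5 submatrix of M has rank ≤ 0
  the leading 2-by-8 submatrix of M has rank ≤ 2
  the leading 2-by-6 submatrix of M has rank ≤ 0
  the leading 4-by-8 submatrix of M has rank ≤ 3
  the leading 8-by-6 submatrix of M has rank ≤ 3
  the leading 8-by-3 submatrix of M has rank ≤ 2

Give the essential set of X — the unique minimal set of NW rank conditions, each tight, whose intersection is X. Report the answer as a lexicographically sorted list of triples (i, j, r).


Reconstructing r_w from the 32 given conditions:

  R[1]: 0 | 0 | 0 | 0 | 0 | 0 | 1 | 1 | 1 | 1 | 1 | 1
  R[2]: 0 | 0 | 0 | 0 | 0 | 0 | 1 | 1 | 2 | 2 | 2 | 2
  R[3]: 0 | 1 | 1 | 1 | 1 | 1 | 2 | 2 | 3 | 3 | 3 | 3
  R[4]: 0 | 1 | 1 | 1 | 2 | 2 | 3 | 3 | 4 | 4 | 4 | 4
  R[5]: 0 | 1 | 1 | 1 | 2 | 2 | 3 | 4 | 5 | 5 | 5 | 5
  R[6]: 1 | 2 | 2 | 2 | 3 | 3 | 4 | 5 | 6 | 6 | 6 | 6
  R[7]: 1 | 2 | 2 | 2 | 3 | 3 | 4 | 5 | 6 | 7 | 7 | 7
  R[8]: 1 | 2 | 2 | 2 | 3 | 3 | 4 | 5 | 6 | 7 | 8 | 8
  R[9]: 1 | 2 | 3 | 3 | 4 | 4 | 5 | 6 | 7 | 8 | 9 | 9
  R[10]: 1 | 2 | 3 | 3 | 4 | 5 | 6 | 7 | 8 | 9 | 10 | 10
  R[11]: 1 | 2 | 3 | 4 | 5 | 6 | 7 | 8 | 9 | 10 | 11 | 11
  R[12]: 1 | 2 | 3 | 4 | 5 | 6 | 7 | 8 | 9 | 10 | 11 | 12

reading off 1-entries of Δ²R: w = (7, 9, 2, 5, 8, 1, 10, 11, 3, 6, 4, 12).

8 SE-corners of the 28-cell Rothe diagram give Ess(w):

[(2, 6, 0), (2, 8, 1), (5, 1, 0), (5, 4, 1), (5, 6, 2), (8, 4, 2), (8, 6, 3), (10, 4, 3)]


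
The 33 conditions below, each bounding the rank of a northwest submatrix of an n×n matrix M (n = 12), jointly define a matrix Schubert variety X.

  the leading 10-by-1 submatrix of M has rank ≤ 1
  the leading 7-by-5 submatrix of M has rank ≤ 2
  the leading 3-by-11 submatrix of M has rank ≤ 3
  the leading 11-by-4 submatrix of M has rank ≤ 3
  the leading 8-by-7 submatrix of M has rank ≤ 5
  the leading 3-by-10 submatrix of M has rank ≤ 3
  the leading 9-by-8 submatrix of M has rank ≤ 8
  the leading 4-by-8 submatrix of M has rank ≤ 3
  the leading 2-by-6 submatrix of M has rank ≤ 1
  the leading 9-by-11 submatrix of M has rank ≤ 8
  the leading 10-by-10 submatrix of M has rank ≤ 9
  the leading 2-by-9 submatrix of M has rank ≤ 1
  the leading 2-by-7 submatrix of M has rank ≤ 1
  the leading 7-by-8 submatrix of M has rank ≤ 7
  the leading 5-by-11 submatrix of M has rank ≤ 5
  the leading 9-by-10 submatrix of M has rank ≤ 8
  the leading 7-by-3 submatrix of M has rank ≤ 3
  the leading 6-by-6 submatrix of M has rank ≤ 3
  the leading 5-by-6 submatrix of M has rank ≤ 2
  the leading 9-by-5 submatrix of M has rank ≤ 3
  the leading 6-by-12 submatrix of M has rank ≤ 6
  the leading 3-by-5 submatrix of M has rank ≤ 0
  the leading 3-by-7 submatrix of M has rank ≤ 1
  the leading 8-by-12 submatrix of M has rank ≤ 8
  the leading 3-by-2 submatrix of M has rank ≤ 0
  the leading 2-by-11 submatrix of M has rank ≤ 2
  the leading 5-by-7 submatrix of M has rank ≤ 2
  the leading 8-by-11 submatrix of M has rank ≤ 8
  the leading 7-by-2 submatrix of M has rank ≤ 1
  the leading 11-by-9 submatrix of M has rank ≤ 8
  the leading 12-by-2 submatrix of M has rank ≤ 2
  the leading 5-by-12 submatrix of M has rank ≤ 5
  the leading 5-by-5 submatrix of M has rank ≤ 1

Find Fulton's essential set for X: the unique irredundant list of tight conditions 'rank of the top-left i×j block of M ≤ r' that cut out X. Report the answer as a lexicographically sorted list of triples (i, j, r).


Reconstructing r_w from the 33 given conditions:

  row 1: 0 | 0 | 0 | 0 | 0 | 1 | 1 | 1 | 1 | 1 | 1 | 1
  row 2: 0 | 0 | 0 | 0 | 0 | 1 | 1 | 1 | 1 | 2 | 2 | 2
  row 3: 0 | 0 | 0 | 0 | 0 | 1 | 1 | 2 | 2 | 3 | 3 | 3
  row 4: 1 | 1 | 1 | 1 | 1 | 2 | 2 | 3 | 3 | 4 | 4 | 4
  row 5: 1 | 1 | 1 | 1 | 1 | 2 | 2 | 3 | 4 | 5 | 5 | 5
  row 6: 1 | 1 | 2 | 2 | 2 | 3 | 3 | 4 | 5 | 6 | 6 | 6
  row 7: 1 | 1 | 2 | 2 | 2 | 3 | 4 | 5 | 6 | 7 | 7 | 7
  row 8: 1 | 2 | 3 | 3 | 3 | 4 | 5 | 6 | 7 | 8 | 8 | 8
  row 9: 1 | 2 | 3 | 3 | 3 | 4 | 5 | 6 | 7 | 8 | 8 | 9
  row 10: 1 | 2 | 3 | 3 | 4 | 5 | 6 | 7 | 8 | 9 | 9 | 10
  row 11: 1 | 2 | 3 | 3 | 4 | 5 | 6 | 7 | 8 | 9 | 10 | 11
  row 12: 1 | 2 | 3 | 4 | 5 | 6 | 7 | 8 | 9 | 10 | 11 | 12

giving w = (6, 10, 8, 1, 9, 3, 7, 2, 12, 5, 11, 4) via Δ²R.

Fulton essential set (10 of the 33 Rothe cells):

[(2, 9, 1), (3, 5, 0), (3, 7, 1), (5, 5, 1), (5, 7, 2), (7, 2, 1), (7, 5, 2), (9, 5, 3), (9, 11, 8), (11, 4, 3)]


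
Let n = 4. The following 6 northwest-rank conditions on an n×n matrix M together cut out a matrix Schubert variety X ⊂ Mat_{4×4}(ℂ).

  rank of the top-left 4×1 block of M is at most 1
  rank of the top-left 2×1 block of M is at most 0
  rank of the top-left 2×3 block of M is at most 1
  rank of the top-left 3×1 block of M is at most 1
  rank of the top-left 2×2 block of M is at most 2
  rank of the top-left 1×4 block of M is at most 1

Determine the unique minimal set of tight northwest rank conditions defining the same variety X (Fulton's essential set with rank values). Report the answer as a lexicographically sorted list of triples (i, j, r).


Recovering R(i,j) via the rank-extension bound from the 6 conditions:

  0  1  1  1
  0  1  1  2
  1  2  2  3
  1  2  3  4

the unique w with this rank table is (2, 4, 1, 3).

Fulton essential set (2 of the 3 Rothe cells):

[(2, 1, 0), (2, 3, 1)]


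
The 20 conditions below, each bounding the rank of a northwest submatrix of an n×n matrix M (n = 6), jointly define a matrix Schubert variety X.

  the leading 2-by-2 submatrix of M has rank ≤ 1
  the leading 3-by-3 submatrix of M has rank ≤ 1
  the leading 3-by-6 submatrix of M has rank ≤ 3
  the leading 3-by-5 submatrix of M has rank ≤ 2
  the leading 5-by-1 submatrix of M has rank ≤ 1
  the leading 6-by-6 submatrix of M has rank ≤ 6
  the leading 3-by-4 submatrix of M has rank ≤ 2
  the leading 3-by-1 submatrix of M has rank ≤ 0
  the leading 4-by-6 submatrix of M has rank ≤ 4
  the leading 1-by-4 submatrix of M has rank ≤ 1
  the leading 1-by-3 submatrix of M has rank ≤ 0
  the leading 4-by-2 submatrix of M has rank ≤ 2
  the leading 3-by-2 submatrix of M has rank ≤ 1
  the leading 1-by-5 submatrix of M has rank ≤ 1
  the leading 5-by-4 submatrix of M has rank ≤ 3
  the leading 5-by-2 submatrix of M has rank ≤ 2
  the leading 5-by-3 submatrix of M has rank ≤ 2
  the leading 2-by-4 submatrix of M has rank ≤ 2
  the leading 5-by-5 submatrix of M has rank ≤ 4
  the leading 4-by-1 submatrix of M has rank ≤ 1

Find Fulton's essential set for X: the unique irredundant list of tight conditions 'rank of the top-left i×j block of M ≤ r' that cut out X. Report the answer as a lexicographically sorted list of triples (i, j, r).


Reconstructing r_w from the 20 given conditions:

  row 1: 0 0 0 1 1 1
  row 2: 0 1 1 2 2 2
  row 3: 0 1 1 2 2 3
  row 4: 1 2 2 3 3 4
  row 5: 1 2 2 3 4 5
  row 6: 1 2 3 4 5 6

giving w = (4, 2, 6, 1, 5, 3) via Δ²R.

5 SE-corners of the 8-cell Rothe diagram give Ess(w):

[(1, 3, 0), (3, 1, 0), (3, 3, 1), (3, 5, 2), (5, 3, 2)]


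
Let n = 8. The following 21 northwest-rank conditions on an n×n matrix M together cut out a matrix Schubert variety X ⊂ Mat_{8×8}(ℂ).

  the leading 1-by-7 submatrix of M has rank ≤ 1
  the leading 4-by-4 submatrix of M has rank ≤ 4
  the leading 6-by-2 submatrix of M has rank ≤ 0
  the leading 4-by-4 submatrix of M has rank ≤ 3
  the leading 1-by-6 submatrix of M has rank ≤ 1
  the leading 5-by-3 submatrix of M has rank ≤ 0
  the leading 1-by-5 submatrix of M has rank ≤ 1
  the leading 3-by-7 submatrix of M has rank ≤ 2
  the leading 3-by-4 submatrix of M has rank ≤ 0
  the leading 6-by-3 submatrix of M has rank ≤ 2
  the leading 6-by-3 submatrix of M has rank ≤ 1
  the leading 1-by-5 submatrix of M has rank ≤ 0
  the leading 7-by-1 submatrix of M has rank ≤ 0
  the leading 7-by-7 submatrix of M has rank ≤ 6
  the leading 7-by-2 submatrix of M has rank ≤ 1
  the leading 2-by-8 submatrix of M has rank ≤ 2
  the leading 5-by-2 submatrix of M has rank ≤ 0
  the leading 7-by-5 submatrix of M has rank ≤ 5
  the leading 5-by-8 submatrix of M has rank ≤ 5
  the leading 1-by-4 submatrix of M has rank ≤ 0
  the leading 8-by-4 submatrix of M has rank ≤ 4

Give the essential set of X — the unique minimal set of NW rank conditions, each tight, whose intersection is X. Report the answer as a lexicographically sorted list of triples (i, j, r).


The tightest implied rank at each (i,j), from the 21 conditions:

  row 1: 0 | 0 | 0 | 0 | 0 | 1 | 1 | 1
  row 2: 0 | 0 | 0 | 0 | 1 | 2 | 2 | 2
  row 3: 0 | 0 | 0 | 0 | 1 | 2 | 2 | 3
  row 4: 0 | 0 | 0 | 1 | 2 | 3 | 3 | 4
  row 5: 0 | 0 | 0 | 1 | 2 | 3 | 4 | 5
  row 6: 0 | 0 | 1 | 2 | 3 | 4 | 5 | 6
  row 7: 0 | 1 | 2 | 3 | 4 | 5 | 6 | 7
  row 8: 1 | 2 | 3 | 4 | 5 | 6 | 7 | 8

so w = (6, 5, 8, 4, 7, 3, 2, 1).

ℓ(w)=23; the 6 essential cells (i,j,r):

[(1, 5, 0), (3, 4, 0), (3, 7, 2), (5, 3, 0), (6, 2, 0), (7, 1, 0)]


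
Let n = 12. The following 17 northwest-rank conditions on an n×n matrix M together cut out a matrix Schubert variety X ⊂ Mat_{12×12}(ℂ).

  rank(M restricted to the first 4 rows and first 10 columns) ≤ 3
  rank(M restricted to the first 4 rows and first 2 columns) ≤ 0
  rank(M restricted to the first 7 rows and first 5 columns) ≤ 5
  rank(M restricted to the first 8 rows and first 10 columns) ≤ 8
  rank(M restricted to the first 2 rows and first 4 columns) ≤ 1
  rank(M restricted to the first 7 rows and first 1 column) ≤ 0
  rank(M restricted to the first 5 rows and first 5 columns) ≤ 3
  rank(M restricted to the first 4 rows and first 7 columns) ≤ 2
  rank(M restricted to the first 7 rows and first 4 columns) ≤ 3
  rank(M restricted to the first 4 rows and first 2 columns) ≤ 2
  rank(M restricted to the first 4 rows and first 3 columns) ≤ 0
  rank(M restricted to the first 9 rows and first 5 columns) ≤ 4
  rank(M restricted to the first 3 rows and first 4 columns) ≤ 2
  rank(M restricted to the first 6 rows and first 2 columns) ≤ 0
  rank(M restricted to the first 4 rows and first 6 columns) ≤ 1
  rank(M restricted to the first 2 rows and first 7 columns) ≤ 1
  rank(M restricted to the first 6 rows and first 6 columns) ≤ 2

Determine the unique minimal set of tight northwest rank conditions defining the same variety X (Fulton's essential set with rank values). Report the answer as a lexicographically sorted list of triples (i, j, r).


Rank table r_w(12×12) implied by the 17 constraints:

  R[1]: 0  0  0  1  1  1  1  1  1  1  1  1
  R[2]: 0  0  0  1  1  1  1  2  2  2  2  2
  R[3]: 0  0  0  1  1  1  2  3  3  3  3  3
  R[4]: 0  0  0  1  1  1  2  3  3  3  4  4
  R[5]: 0  0  1  2  2  2  3  4  4  4  5  5
  R[6]: 0  0  1  2  2  2  3  4  5  5  6  6
  R[7]: 0  1  2  3  3  3  4  5  6  6  7  7
  R[8]: 1  2  3  4  4  4  5  6  7  7  8  8
  R[9]: 1  2  3  4  4  5  6  7  8  8  9  9
  R[10]: 1  2  3  4  5  6  7  8  9  9  10  10
  R[11]: 1  2  3  4  5  6  7  8  9  10  11  11
  R[12]: 1  2  3  4  5  6  7  8  9  10  11  12

hence w(1..12) = (4, 8, 7, 11, 3, 9, 2, 1, 6, 5, 10, 12).

Rothe diagram D(w) (29 cells), 8 SE-corners (essential conditions):

[(2, 7, 1), (4, 3, 0), (4, 6, 1), (4, 10, 3), (6, 2, 0), (6, 6, 2), (7, 1, 0), (9, 5, 4)]


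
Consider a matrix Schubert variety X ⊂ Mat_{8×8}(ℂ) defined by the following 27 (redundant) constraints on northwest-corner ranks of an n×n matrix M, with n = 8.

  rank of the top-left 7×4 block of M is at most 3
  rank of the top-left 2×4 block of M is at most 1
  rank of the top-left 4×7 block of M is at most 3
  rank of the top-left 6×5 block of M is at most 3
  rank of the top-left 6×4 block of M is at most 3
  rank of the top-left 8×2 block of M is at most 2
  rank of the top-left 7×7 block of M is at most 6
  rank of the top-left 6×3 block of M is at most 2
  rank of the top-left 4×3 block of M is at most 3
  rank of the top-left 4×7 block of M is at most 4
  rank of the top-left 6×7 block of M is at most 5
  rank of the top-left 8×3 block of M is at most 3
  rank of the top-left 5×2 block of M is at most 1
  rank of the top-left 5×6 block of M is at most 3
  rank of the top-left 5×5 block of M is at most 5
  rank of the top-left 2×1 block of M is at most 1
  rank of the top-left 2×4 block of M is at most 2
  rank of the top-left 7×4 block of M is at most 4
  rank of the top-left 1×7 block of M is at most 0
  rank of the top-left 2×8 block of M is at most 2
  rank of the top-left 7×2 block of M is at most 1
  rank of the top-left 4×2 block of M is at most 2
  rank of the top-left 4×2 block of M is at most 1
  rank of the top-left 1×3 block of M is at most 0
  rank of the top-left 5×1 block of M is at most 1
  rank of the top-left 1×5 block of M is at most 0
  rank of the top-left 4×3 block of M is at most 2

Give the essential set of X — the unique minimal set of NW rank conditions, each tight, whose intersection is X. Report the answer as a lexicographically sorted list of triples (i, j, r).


The tightest implied rank at each (i,j), from the 27 conditions:

  row 1: 0  0  0  0  0  0  0  1
  row 2: 1  1  1  1  1  1  1  2
  row 3: 1  1  2  2  2  2  2  3
  row 4: 1  1  2  3  3  3  3  4
  row 5: 1  1  2  3  3  3  4  5
  row 6: 1  1  2  3  3  4  5  6
  row 7: 1  1  2  3  4  5  6  7
  row 8: 1  2  3  4  5  6  7  8

giving w = (8, 1, 3, 4, 7, 6, 5, 2) via Δ²R.

D(w) has 15 cells with 4 SE-corners; essential set:

[(1, 7, 0), (5, 6, 3), (6, 5, 3), (7, 2, 1)]


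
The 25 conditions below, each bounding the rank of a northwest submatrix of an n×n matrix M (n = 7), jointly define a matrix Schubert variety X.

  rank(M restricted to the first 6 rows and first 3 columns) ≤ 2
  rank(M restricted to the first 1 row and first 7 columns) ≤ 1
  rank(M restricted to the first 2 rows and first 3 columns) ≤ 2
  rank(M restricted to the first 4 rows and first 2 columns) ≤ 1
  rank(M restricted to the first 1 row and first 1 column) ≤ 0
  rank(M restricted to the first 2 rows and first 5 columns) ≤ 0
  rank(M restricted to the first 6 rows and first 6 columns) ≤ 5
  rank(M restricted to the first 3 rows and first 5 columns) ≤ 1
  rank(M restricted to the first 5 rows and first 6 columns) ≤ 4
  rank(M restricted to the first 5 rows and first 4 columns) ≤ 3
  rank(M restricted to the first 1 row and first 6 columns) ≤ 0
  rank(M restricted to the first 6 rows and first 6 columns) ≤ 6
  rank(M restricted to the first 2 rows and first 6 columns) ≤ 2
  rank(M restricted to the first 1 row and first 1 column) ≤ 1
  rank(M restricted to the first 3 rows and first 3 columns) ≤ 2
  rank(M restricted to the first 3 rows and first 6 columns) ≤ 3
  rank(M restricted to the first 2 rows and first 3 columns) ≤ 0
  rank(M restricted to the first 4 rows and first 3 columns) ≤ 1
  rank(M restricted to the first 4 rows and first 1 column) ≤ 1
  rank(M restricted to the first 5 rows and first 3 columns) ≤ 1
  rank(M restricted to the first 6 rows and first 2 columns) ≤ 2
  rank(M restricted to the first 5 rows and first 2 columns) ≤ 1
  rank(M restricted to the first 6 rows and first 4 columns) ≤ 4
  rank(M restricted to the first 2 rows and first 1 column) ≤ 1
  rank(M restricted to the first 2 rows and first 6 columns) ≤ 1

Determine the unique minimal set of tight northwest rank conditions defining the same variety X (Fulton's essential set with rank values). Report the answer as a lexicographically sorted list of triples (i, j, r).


Recovering R(i,j) via the rank-extension bound from the 25 conditions:

  R[1]: 0, 0, 0, 0, 0, 0, 1
  R[2]: 0, 0, 0, 0, 0, 1, 2
  R[3]: 1, 1, 1, 1, 1, 2, 3
  R[4]: 1, 1, 1, 2, 2, 3, 4
  R[5]: 1, 1, 1, 2, 3, 4, 5
  R[6]: 1, 2, 2, 3, 4, 5, 6
  R[7]: 1, 2, 3, 4, 5, 6, 7

second differences of R give the permutation w = (7, 6, 1, 4, 5, 2, 3).

ℓ(w)=15; the 3 essential cells (i,j,r):

[(1, 6, 0), (2, 5, 0), (5, 3, 1)]


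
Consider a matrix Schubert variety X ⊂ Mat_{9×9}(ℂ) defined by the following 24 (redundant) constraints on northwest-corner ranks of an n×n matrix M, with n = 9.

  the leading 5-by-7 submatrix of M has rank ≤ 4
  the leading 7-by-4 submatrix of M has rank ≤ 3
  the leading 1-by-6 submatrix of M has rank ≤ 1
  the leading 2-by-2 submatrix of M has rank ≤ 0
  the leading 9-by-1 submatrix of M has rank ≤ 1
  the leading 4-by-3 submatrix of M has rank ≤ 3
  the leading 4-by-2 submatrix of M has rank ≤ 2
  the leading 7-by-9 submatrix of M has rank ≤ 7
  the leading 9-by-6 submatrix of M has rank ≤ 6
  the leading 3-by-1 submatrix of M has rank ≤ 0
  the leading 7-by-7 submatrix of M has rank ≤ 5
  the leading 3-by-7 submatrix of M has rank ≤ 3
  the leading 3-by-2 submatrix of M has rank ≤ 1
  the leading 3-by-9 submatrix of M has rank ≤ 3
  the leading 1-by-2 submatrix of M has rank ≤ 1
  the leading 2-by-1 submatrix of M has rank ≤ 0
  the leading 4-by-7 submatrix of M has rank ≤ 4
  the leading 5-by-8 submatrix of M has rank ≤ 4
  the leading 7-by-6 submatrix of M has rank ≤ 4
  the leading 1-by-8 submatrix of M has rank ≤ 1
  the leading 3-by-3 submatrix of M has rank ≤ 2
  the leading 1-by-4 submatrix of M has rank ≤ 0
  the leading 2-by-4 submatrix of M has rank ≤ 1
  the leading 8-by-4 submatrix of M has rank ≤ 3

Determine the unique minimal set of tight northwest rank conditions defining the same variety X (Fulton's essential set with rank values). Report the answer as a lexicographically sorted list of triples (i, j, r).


Computing R[i][j] = min implied NW-rank bound (n=9, 24 conditions):

  row 1: 0 0 0 0 1 1 1 1 1
  row 2: 0 0 1 1 2 2 2 2 2
  row 3: 0 1 2 2 3 3 3 3 3
  row 4: 1 2 3 3 4 4 4 4 4
  row 5: 1 2 3 3 4 4 4 4 5
  row 6: 1 2 3 3 4 4 5 5 6
  row 7: 1 2 3 3 4 4 5 6 7
  row 8: 1 2 3 3 4 5 6 7 8
  row 9: 1 2 3 4 5 6 7 8 9

hence w(1..9) = (5, 3, 2, 1, 9, 7, 8, 6, 4).

D(w) has 16 cells with 6 SE-corners; essential set:

[(1, 4, 0), (2, 2, 0), (3, 1, 0), (5, 8, 4), (7, 6, 4), (8, 4, 3)]


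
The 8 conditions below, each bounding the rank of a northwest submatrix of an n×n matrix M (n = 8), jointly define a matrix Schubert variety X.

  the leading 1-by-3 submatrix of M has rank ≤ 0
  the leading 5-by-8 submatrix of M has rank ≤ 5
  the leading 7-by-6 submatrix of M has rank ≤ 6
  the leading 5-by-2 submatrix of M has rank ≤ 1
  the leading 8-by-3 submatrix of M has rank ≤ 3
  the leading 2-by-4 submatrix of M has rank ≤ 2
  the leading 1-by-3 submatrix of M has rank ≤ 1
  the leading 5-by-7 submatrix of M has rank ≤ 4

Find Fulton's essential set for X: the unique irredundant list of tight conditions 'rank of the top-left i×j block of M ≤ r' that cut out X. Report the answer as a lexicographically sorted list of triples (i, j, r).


Computing R[i][j] = min implied NW-rank bound (n=8, 8 conditions):

  row 1: 0  0  0  1  1  1  1  1
  row 2: 1  1  1  2  2  2  2  2
  row 3: 1  1  2  3  3  3  3  3
  row 4: 1  1  2  3  4  4  4  4
  row 5: 1  1  2  3  4  4  4  5
  row 6: 1  2  3  4  5  5  5  6
  row 7: 1  2  3  4  5  6  6  7
  row 8: 1  2  3  4  5  6  7  8

second differences of R give the permutation w = (4, 1, 3, 5, 8, 2, 6, 7).

3 SE-corners of the 8-cell Rothe diagram give Ess(w):

[(1, 3, 0), (5, 2, 1), (5, 7, 4)]


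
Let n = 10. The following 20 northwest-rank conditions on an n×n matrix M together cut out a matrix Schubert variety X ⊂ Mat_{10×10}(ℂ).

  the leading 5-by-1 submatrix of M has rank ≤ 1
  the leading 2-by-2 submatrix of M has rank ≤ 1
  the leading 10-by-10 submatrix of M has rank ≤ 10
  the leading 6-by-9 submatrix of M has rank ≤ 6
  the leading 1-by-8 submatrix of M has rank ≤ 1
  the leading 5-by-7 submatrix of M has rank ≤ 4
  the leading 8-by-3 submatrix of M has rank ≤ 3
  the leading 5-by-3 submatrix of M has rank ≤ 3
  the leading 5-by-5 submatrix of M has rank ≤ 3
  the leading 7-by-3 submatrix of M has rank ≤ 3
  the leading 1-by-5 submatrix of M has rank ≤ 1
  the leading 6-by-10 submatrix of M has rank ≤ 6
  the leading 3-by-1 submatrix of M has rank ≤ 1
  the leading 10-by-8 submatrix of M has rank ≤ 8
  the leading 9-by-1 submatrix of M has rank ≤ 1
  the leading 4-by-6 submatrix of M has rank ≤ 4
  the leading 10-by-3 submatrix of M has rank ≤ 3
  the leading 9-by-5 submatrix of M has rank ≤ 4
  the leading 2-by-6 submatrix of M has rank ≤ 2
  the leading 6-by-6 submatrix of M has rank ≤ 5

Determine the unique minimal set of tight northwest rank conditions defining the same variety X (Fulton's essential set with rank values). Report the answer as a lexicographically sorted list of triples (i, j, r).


Propagating the 20 rank bounds to every northwest block:

  i=1: 1 1 1 1 1 1 1 1 1 1
  i=2: 1 1 2 2 2 2 2 2 2 2
  i=3: 1 2 3 3 3 3 3 3 3 3
  i=4: 1 2 3 3 3 4 4 4 4 4
  i=5: 1 2 3 3 3 4 4 5 5 5
  i=6: 1 2 3 4 4 5 5 6 6 6
  i=7: 1 2 3 4 4 5 6 7 7 7
  i=8: 1 2 3 4 4 5 6 7 8 8
  i=9: 1 2 3 4 4 5 6 7 8 9
  i=10: 1 2 3 4 5 6 7 8 9 10

giving w = (1, 3, 2, 6, 8, 4, 7, 9, 10, 5) via Δ²R.

D(w) has 9 cells with 4 SE-corners; essential set:

[(2, 2, 1), (5, 5, 3), (5, 7, 4), (9, 5, 4)]


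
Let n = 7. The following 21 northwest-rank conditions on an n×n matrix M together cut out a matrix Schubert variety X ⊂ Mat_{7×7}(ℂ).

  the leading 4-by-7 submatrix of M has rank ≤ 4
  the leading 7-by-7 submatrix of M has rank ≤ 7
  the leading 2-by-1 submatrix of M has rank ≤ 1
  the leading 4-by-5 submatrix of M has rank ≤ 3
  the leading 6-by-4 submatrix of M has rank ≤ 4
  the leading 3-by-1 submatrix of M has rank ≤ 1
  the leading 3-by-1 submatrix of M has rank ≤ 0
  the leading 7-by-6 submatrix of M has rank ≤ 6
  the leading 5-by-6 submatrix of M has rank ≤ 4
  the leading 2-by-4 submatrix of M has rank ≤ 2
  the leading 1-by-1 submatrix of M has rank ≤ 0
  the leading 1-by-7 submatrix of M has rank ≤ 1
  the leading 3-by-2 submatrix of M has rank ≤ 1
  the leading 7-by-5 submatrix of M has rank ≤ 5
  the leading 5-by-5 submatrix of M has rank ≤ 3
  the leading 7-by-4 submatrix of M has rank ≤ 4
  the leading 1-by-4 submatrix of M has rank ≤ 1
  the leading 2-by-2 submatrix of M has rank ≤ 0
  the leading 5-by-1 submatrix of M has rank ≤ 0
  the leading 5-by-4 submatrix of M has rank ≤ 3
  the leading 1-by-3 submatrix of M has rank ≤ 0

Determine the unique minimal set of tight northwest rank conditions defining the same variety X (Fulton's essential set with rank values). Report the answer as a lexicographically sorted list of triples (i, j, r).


The tightest implied rank at each (i,j), from the 21 conditions:

  row 1: 0, 0, 0, 1, 1, 1, 1
  row 2: 0, 0, 1, 2, 2, 2, 2
  row 3: 0, 1, 2, 3, 3, 3, 3
  row 4: 0, 1, 2, 3, 3, 4, 4
  row 5: 0, 1, 2, 3, 3, 4, 5
  row 6: 1, 2, 3, 4, 4, 5, 6
  row 7: 1, 2, 3, 4, 5, 6, 7

second differences of R give the permutation w = (4, 3, 2, 6, 7, 1, 5).

4 SE-corners of the 10-cell Rothe diagram give Ess(w):

[(1, 3, 0), (2, 2, 0), (5, 1, 0), (5, 5, 3)]


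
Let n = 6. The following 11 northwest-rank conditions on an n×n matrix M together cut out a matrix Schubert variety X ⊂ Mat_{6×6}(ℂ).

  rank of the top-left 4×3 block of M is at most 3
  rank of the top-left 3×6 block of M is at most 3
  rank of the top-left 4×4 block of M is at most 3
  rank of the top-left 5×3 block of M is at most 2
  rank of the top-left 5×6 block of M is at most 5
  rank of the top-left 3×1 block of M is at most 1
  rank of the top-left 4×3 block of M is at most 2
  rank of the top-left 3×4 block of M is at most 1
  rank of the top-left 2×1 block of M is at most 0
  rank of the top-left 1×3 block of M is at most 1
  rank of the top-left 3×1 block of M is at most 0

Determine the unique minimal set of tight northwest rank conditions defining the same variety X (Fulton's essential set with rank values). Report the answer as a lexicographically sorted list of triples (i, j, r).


Rank table r_w(6×6) implied by the 11 constraints:

  i=1: 0, 1, 1, 1, 1, 1
  i=2: 0, 1, 1, 1, 2, 2
  i=3: 0, 1, 1, 1, 2, 3
  i=4: 1, 2, 2, 2, 3, 4
  i=5: 1, 2, 2, 3, 4, 5
  i=6: 1, 2, 3, 4, 5, 6

so w = (2, 5, 6, 1, 4, 3).

Rothe diagram D(w) (8 cells), 3 SE-corners (essential conditions):

[(3, 1, 0), (3, 4, 1), (5, 3, 2)]


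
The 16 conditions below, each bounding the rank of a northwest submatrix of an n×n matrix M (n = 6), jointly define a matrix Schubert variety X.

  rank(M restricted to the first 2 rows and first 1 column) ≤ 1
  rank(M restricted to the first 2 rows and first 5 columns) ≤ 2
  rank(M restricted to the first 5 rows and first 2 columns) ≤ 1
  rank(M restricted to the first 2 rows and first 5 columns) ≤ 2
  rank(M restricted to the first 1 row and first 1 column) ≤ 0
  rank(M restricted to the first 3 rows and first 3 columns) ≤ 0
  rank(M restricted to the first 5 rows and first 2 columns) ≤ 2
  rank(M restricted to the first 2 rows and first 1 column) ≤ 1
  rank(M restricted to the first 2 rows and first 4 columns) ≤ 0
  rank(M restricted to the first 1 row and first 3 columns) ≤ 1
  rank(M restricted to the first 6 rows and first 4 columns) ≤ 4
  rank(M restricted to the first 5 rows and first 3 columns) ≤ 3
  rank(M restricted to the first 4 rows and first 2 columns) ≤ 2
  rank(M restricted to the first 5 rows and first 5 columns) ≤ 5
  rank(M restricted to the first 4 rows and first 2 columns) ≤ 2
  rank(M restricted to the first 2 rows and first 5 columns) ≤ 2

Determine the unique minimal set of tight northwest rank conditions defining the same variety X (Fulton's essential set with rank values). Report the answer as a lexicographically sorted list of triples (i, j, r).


Reconstructing r_w from the 16 given conditions:

  i=1: 0, 0, 0, 0, 1, 1
  i=2: 0, 0, 0, 0, 1, 2
  i=3: 0, 0, 0, 1, 2, 3
  i=4: 1, 1, 1, 2, 3, 4
  i=5: 1, 1, 2, 3, 4, 5
  i=6: 1, 2, 3, 4, 5, 6

so w = (5, 6, 4, 1, 3, 2).

D(w) has 12 cells with 3 SE-corners; essential set:

[(2, 4, 0), (3, 3, 0), (5, 2, 1)]


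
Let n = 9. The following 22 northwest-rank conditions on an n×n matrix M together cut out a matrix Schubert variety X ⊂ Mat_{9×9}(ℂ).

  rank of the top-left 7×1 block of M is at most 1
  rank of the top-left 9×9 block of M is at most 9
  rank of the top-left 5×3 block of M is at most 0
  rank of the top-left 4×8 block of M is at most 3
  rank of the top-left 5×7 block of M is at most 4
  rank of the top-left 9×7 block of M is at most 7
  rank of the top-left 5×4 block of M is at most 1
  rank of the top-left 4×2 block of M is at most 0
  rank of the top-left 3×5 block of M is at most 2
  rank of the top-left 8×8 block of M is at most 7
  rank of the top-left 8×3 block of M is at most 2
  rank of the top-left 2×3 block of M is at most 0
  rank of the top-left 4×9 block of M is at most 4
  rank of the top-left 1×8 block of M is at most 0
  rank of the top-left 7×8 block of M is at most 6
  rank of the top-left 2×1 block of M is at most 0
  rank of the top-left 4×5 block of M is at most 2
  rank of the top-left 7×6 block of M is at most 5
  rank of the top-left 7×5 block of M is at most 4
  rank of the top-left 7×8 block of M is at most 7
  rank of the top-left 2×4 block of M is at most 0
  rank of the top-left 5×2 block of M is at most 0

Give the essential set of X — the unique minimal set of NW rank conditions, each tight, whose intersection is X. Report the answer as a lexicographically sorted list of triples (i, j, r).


The tightest implied rank at each (i,j), from the 22 conditions:

  i=1: 0 0 0 0 0 0 0 0 1
  i=2: 0 0 0 0 1 1 1 1 2
  i=3: 0 0 0 1 2 2 2 2 3
  i=4: 0 0 0 1 2 3 3 3 4
  i=5: 0 0 0 1 2 3 4 4 5
  i=6: 1 1 1 2 3 4 5 5 6
  i=7: 1 2 2 3 4 5 6 6 7
  i=8: 1 2 2 3 4 5 6 7 8
  i=9: 1 2 3 4 5 6 7 8 9

hence w(1..9) = (9, 5, 4, 6, 7, 1, 2, 8, 3).

Rothe diagram D(w) (22 cells), 4 SE-corners (essential conditions):

[(1, 8, 0), (2, 4, 0), (5, 3, 0), (8, 3, 2)]


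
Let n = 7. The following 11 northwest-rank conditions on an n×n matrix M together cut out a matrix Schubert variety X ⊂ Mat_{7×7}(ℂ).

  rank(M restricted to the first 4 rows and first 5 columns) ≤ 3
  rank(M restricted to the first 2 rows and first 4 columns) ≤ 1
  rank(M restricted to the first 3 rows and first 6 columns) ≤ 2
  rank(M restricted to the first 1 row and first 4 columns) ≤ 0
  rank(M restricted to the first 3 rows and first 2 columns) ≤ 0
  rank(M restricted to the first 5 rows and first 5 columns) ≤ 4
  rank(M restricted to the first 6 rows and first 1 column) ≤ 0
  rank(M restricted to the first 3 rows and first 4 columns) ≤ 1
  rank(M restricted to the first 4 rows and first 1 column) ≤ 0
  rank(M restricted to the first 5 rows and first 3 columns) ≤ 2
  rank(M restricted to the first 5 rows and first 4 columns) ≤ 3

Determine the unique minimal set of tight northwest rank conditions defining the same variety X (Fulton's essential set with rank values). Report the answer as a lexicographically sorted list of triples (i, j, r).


Propagating the 11 rank bounds to every northwest block:

  0 0 0 0 1 1 1
  0 0 1 1 2 2 2
  0 0 1 1 2 2 3
  0 1 2 2 3 3 4
  0 1 2 3 4 4 5
  0 1 2 3 4 5 6
  1 2 3 4 5 6 7

giving w = (5, 3, 7, 2, 4, 6, 1) via Δ²R.

Fulton essential set (5 of the 13 Rothe cells):

[(1, 4, 0), (3, 2, 0), (3, 4, 1), (3, 6, 2), (6, 1, 0)]


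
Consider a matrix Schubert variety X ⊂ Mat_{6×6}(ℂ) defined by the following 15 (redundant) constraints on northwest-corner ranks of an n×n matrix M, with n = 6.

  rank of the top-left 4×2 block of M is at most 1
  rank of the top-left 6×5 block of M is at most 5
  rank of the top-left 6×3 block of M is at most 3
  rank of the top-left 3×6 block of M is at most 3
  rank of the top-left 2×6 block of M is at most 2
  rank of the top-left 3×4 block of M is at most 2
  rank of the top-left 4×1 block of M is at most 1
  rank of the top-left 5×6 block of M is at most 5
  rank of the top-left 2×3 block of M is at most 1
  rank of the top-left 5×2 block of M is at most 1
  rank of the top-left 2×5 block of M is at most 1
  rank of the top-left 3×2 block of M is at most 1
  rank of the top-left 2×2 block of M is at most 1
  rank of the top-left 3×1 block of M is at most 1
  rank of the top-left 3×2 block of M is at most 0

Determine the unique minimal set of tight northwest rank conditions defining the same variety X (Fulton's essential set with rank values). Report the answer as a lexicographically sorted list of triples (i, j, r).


Recovering R(i,j) via the rank-extension bound from the 15 conditions:

  i=1: 0, 0, 1, 1, 1, 1
  i=2: 0, 0, 1, 1, 1, 2
  i=3: 0, 0, 1, 2, 2, 3
  i=4: 1, 1, 2, 3, 3, 4
  i=5: 1, 1, 2, 3, 4, 5
  i=6: 1, 2, 3, 4, 5, 6

reading off 1-entries of Δ²R: w = (3, 6, 4, 1, 5, 2).

Rothe diagram D(w) (9 cells), 3 SE-corners (essential conditions):

[(2, 5, 1), (3, 2, 0), (5, 2, 1)]


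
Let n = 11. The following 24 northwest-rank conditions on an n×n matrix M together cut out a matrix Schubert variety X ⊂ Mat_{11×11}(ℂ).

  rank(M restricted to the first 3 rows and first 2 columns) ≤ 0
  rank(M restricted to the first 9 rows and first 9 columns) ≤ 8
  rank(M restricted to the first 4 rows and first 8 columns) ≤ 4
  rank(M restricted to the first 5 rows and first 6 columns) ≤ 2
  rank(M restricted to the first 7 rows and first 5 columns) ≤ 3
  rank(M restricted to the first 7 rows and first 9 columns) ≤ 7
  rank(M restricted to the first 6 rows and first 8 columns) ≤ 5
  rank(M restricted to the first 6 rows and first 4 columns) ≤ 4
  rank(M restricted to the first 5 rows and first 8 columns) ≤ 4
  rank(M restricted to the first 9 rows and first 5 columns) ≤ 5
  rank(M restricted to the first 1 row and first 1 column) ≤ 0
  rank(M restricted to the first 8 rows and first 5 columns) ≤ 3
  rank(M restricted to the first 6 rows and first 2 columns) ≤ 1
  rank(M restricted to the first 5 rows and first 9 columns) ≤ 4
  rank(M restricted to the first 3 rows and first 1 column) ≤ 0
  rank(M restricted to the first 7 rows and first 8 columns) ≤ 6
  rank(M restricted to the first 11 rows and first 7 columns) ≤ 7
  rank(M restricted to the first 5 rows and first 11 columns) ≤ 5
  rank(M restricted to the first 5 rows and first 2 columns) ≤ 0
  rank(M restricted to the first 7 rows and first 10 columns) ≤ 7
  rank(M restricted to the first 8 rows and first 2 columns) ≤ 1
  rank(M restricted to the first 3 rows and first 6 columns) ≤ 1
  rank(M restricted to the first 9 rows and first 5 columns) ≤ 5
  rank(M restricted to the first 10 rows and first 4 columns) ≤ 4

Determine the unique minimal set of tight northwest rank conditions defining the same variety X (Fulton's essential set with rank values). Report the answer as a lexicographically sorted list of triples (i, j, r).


Rank table r_w(11×11) implied by the 24 constraints:

  0 | 0 | 1 | 1 | 1 | 1 | 1 | 1 | 1 | 1 | 1
  0 | 0 | 1 | 1 | 1 | 1 | 2 | 2 | 2 | 2 | 2
  0 | 0 | 1 | 1 | 1 | 1 | 2 | 3 | 3 | 3 | 3
  0 | 0 | 1 | 2 | 2 | 2 | 3 | 4 | 4 | 4 | 4
  0 | 0 | 1 | 2 | 2 | 2 | 3 | 4 | 4 | 5 | 5
  1 | 1 | 2 | 3 | 3 | 3 | 4 | 5 | 5 | 6 | 6
  1 | 1 | 2 | 3 | 3 | 4 | 5 | 6 | 6 | 7 | 7
  1 | 1 | 2 | 3 | 3 | 4 | 5 | 6 | 7 | 8 | 8
  1 | 2 | 3 | 4 | 4 | 5 | 6 | 7 | 8 | 9 | 9
  1 | 2 | 3 | 4 | 5 | 6 | 7 | 8 | 9 | 10 | 10
  1 | 2 | 3 | 4 | 5 | 6 | 7 | 8 | 9 | 10 | 11

the unique w with this rank table is (3, 7, 8, 4, 10, 1, 6, 9, 2, 5, 11).

D(w) has 23 cells with 6 SE-corners; essential set:

[(3, 6, 1), (5, 2, 0), (5, 6, 2), (5, 9, 4), (8, 2, 1), (8, 5, 3)]


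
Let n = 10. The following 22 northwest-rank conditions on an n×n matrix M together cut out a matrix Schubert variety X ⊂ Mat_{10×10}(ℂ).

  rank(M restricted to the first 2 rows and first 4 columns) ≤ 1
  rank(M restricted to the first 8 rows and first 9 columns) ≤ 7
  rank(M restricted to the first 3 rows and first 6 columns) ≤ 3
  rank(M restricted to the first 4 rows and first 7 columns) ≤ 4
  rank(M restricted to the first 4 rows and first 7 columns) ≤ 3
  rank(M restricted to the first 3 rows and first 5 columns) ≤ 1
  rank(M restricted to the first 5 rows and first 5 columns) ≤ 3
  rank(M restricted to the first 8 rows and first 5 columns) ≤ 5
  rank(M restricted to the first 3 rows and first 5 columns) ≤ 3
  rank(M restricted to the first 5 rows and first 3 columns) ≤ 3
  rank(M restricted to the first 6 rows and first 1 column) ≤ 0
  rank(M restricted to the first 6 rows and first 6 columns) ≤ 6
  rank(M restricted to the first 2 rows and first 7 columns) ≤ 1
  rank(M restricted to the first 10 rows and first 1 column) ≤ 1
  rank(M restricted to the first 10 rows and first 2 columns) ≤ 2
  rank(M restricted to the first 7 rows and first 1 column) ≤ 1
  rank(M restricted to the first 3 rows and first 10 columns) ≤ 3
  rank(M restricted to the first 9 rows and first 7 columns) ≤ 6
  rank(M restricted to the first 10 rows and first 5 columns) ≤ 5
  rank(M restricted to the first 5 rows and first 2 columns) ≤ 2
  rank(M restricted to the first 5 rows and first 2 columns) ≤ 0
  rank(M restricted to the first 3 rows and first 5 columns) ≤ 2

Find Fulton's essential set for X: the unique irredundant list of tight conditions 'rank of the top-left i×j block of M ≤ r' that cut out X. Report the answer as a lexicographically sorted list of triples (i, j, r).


Propagating the 22 rank bounds to every northwest block:

  i=1: 0 0 1 1 1 1 1 1 1 1
  i=2: 0 0 1 1 1 1 1 2 2 2
  i=3: 0 0 1 1 1 2 2 3 3 3
  i=4: 0 0 1 2 2 3 3 4 4 4
  i=5: 0 0 1 2 3 4 4 5 5 5
  i=6: 0 1 2 3 4 5 5 6 6 6
  i=7: 1 2 3 4 5 6 6 7 7 7
  i=8: 1 2 3 4 5 6 6 7 7 8
  i=9: 1 2 3 4 5 6 6 7 8 9
  i=10: 1 2 3 4 5 6 7 8 9 10

hence w(1..10) = (3, 8, 6, 4, 5, 2, 1, 10, 9, 7).

6 SE-corners of the 20-cell Rothe diagram give Ess(w):

[(2, 7, 1), (3, 5, 1), (5, 2, 0), (6, 1, 0), (8, 9, 7), (9, 7, 6)]


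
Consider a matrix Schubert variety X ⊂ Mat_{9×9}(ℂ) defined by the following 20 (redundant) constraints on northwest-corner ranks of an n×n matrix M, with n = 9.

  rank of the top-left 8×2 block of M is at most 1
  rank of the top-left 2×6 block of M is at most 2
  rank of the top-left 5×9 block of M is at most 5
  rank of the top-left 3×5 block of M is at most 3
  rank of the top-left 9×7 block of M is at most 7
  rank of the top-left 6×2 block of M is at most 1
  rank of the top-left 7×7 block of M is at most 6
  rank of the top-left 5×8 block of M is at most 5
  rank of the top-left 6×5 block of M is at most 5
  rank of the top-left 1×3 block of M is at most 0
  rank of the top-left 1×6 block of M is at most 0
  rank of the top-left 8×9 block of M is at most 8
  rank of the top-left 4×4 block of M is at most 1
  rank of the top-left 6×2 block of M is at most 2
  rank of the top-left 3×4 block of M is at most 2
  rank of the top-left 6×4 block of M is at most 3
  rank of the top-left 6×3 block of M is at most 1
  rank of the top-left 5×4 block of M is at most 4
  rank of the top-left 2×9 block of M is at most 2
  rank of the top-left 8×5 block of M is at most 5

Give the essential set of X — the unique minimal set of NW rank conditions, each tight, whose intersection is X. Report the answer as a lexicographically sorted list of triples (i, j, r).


Propagating the 20 rank bounds to every northwest block:

  i=1: 0  0  0  0  0  0  1  1  1
  i=2: 1  1  1  1  1  1  2  2  2
  i=3: 1  1  1  1  2  2  3  3  3
  i=4: 1  1  1  1  2  3  4  4  4
  i=5: 1  1  1  2  3  4  5  5  5
  i=6: 1  1  1  2  3  4  5  6  6
  i=7: 1  1  2  3  4  5  6  7  7
  i=8: 1  1  2  3  4  5  6  7  8
  i=9: 1  2  3  4  5  6  7  8  9

hence w(1..9) = (7, 1, 5, 6, 4, 8, 3, 9, 2).

|D(w)|=18, |Ess(w)|=4:

[(1, 6, 0), (4, 4, 1), (6, 3, 1), (8, 2, 1)]
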